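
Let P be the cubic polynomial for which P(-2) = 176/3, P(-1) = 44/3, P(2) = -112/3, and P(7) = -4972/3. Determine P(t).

P(t) = -5t^3 + (5/3)t^2 - 4t + 4

Write P(t) = at^3 + bt^2 + ct + d. Substituting each data point gives a linear system:
  -8a + 4b - 2c + d = 176/3
  -a + b - c + d = 44/3
  8a + 4b + 2c + d = -112/3
  343a + 49b + 7c + d = -4972/3
Solving the system yields a = -5, b = 5/3, c = -4, d = 4.
So P(t) = -5t^3 + (5/3)t^2 - 4t + 4.
Check: P(-1) = 44/3. ✓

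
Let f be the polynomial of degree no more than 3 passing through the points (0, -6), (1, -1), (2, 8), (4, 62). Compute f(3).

27

Using the Lagrange interpolation formula with nodes 0, 1, 2, 4:
  L_0(x) = (x - 1)(x - 2)(x - 4) / -8
  L_1(x) = x(x - 2)(x - 4) / 3
  L_2(x) = x(x - 1)(x - 4) / -4
  L_3(x) = x(x - 1)(x - 2) / 24
Then f(x) = -6·L_0(x) - 1·L_1(x) + 8·L_2(x) + 62·L_3(x).
Expanding and collecting terms gives f(x) = x^3 - x^2 + 5x - 6.
Evaluating at x = 3: f(3) = 27.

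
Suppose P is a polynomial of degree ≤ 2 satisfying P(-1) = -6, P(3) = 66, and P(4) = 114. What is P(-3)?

Write P(t) = at^2 + bt + c. Substituting each data point gives a linear system:
  a - b + c = -6
  9a + 3b + c = 66
  16a + 4b + c = 114
Solving the system yields a = 6, b = 6, c = -6.
So P(t) = 6t² + 6t - 6.
Then P(-3) = 30.

30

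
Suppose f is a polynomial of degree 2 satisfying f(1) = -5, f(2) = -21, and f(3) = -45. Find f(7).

-221

Write f(s) = as^2 + bs + c. Substituting each data point gives a linear system:
  a + b + c = -5
  4a + 2b + c = -21
  9a + 3b + c = -45
Solving the system yields a = -4, b = -4, c = 3.
So f(s) = -4s² - 4s + 3.
Then f(7) = -221.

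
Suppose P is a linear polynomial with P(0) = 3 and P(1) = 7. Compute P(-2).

-5

Using the Lagrange interpolation formula with nodes 0, 1:
  L_0(u) = (u - 1) / -1
  L_1(u) = u / 1
Then P(u) = 3·L_0(u) + 7·L_1(u).
Expanding and collecting terms gives P(u) = 4u + 3.
Evaluating at u = -2: P(-2) = -5.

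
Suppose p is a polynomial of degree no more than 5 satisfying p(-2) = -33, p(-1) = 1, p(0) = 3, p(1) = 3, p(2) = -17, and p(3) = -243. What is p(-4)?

163

Forward differences of the values at s = -2, -1, 0, 1, 2, 3:
  p  : -33  1  3  3  -17  -243
  Δ  : 34  2  0  -20  -226
  Δ^2: -32  -2  -20  -206
  Δ^3: 30  -18  -186
  Δ^4: -48  -168
  Δ^5: -120
The fifth differences are constant, confirming degree 5.
Interpolating (Newton forward form) and evaluating at s = -4 gives p(-4) = 163.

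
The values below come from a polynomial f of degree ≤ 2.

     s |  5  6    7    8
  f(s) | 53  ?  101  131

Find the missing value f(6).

The 3 known points determine the degree-2 polynomial uniquely.
Write f(s) = as^2 + bs + c. Substituting each data point gives a linear system:
  25a + 5b + c = 53
  49a + 7b + c = 101
  64a + 8b + c = 131
Solving the system yields a = 2, b = 0, c = 3.
So f(s) = 2s^2 + 3.
Then f(6) = 75.

75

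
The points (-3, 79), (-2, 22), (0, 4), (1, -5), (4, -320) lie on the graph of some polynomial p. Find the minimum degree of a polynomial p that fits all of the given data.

3

Divided differences on the nodes -3, -2, 0, 1, 4:
  order 0: 79  22  4  -5  -320
  order 1: -57  -9  -9  -105
  order 2: 16  0  -24
  order 3: -4  -4
  order 4: 0
The order-3 divided differences are all -4 (nonzero) and every higher order vanishes, so the data lies on a polynomial of degree exactly 3.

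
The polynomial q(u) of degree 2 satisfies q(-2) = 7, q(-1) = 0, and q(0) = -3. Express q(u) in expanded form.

Using the Lagrange interpolation formula with nodes -2, -1, 0:
  L_0(u) = (u + 1)u / 2
  L_1(u) = (u + 2)u / -1
  L_2(u) = (u + 2)(u + 1) / 2
Then q(u) = 7·L_0(u) + 0·L_1(u) - 3·L_2(u).
Expanding and collecting terms gives q(u) = 2u^2 - u - 3.
Check: q(0) = -3. ✓

q(u) = 2u^2 - u - 3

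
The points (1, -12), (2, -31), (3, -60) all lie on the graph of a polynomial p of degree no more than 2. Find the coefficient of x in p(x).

Write p(x) = ax^2 + bx + c. Substituting each data point gives a linear system:
  a + b + c = -12
  4a + 2b + c = -31
  9a + 3b + c = -60
Solving the system yields a = -5, b = -4, c = -3.
So p(x) = -5x^2 - 4x - 3.
The coefficient of x is -4.

-4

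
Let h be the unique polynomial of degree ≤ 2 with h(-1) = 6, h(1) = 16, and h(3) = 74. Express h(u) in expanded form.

h(u) = 6u^2 + 5u + 5

Write h(u) = au^2 + bu + c. Substituting each data point gives a linear system:
  a - b + c = 6
  a + b + c = 16
  9a + 3b + c = 74
Solving the system yields a = 6, b = 5, c = 5.
So h(u) = 6u^2 + 5u + 5.
Check: h(-1) = 6. ✓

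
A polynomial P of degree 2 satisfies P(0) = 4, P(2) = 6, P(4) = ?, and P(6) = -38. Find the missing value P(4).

On equispaced nodes a degree-2 polynomial has vanishing third forward difference, so
  - P(0) + 3·P(2) - 3·P(4) + P(6) = 0.
Substituting the known values and solving for P(4):
  -3·P(4) = 24
  P(4) = -8.

-8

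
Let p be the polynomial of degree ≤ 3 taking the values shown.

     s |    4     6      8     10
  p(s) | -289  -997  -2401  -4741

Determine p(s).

p(s) = -5s^3 + 3s^2 - 4s - 1

Write p(s) = as^3 + bs^2 + cs + d. Substituting each data point gives a linear system:
  64a + 16b + 4c + d = -289
  216a + 36b + 6c + d = -997
  512a + 64b + 8c + d = -2401
  1000a + 100b + 10c + d = -4741
Solving the system yields a = -5, b = 3, c = -4, d = -1.
So p(s) = -5s^3 + 3s^2 - 4s - 1.
Check: p(4) = -289. ✓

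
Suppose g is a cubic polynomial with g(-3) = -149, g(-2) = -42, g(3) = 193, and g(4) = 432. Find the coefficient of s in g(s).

3

Write g(s) = as^3 + bs^2 + cs + d. Substituting each data point gives a linear system:
  -27a + 9b - 3c + d = -149
  -8a + 4b - 2c + d = -42
  27a + 9b + 3c + d = 193
  64a + 16b + 4c + d = 432
Solving the system yields a = 6, b = 2, c = 3, d = 4.
So g(s) = 6s³ + 2s² + 3s + 4.
The coefficient of s is 3.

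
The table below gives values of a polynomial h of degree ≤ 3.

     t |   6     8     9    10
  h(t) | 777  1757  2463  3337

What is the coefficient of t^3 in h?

Write h(t) = at^3 + bt^2 + ct + d. Substituting each data point gives a linear system:
  216a + 36b + 6c + d = 777
  512a + 64b + 8c + d = 1757
  729a + 81b + 9c + d = 2463
  1000a + 100b + 10c + d = 3337
Solving the system yields a = 3, b = 3, c = 4, d = -3.
So h(t) = 3t³ + 3t² + 4t - 3.
The leading coefficient is 3.

3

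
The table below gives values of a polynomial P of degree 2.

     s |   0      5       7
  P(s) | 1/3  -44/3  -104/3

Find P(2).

Using the Lagrange interpolation formula with nodes 0, 5, 7:
  L_0(s) = (s - 5)(s - 7) / 35
  L_1(s) = s(s - 7) / -10
  L_2(s) = s(s - 5) / 14
Then P(s) = 1/3·L_0(s) - 44/3·L_1(s) - 104/3·L_2(s).
Expanding and collecting terms gives P(s) = -s² + 2s + 1/3.
Evaluating at s = 2: P(2) = 1/3.

1/3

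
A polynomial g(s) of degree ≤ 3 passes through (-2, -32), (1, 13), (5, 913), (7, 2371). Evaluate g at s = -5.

Using the Lagrange interpolation formula with nodes -2, 1, 5, 7:
  L_0(s) = (s - 1)(s - 5)(s - 7) / -189
  L_1(s) = (s + 2)(s - 5)(s - 7) / 72
  L_2(s) = (s + 2)(s - 1)(s - 7) / -56
  L_3(s) = (s + 2)(s - 1)(s - 5) / 108
Then g(s) = -32·L_0(s) + 13·L_1(s) + 913·L_2(s) + 2371·L_3(s).
Expanding and collecting terms gives g(s) = 6s^3 + 6s^2 + 3s - 2.
Evaluating at s = -5: g(-5) = -617.

-617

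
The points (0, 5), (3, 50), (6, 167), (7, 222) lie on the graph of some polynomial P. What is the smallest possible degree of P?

Divided differences on the nodes 0, 3, 6, 7:
  order 0: 5  50  167  222
  order 1: 15  39  55
  order 2: 4  4
  order 3: 0
The order-2 divided differences are all 4 (nonzero) and every higher order vanishes, so the data lies on a polynomial of degree exactly 2.

2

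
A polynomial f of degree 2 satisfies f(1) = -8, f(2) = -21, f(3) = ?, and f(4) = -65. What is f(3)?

-40

The 3 known points determine the degree-2 polynomial uniquely.
Write f(u) = au^2 + bu + c. Substituting each data point gives a linear system:
  a + b + c = -8
  4a + 2b + c = -21
  16a + 4b + c = -65
Solving the system yields a = -3, b = -4, c = -1.
So f(u) = -3u² - 4u - 1.
Then f(3) = -40.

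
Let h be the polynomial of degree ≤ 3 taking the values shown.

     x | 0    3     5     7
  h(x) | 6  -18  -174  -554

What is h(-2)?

Write h(x) = ax^3 + bx^2 + cx + d. Substituting each data point gives a linear system:
  d = 6
  27a + 9b + 3c + d = -18
  125a + 25b + 5c + d = -174
  343a + 49b + 7c + d = -554
Solving the system yields a = -2, b = 2, c = 4, d = 6.
So h(x) = -2x^3 + 2x^2 + 4x + 6.
Then h(-2) = 22.

22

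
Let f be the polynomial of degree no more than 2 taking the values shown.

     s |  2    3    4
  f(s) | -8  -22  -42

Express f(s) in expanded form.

Using the Lagrange interpolation formula with nodes 2, 3, 4:
  L_0(s) = (s - 3)(s - 4) / 2
  L_1(s) = (s - 2)(s - 4) / -1
  L_2(s) = (s - 2)(s - 3) / 2
Then f(s) = -8·L_0(s) - 22·L_1(s) - 42·L_2(s).
Expanding and collecting terms gives f(s) = -3s² + s + 2.
Check: f(4) = -42. ✓

f(s) = -3s^2 + s + 2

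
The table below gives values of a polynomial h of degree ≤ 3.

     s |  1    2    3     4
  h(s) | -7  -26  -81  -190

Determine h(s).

Write h(s) = as^3 + bs^2 + cs + d. Substituting each data point gives a linear system:
  a + b + c + d = -7
  8a + 4b + 2c + d = -26
  27a + 9b + 3c + d = -81
  64a + 16b + 4c + d = -190
Solving the system yields a = -3, b = 0, c = 2, d = -6.
So h(s) = -3s^3 + 2s - 6.
Check: h(1) = -7. ✓

h(s) = -3s^3 + 2s - 6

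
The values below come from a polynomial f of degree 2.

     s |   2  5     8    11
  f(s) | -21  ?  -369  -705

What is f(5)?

On equispaced nodes a degree-2 polynomial has vanishing third forward difference, so
  - f(2) + 3·f(5) - 3·f(8) + f(11) = 0.
Substituting the known values and solving for f(5):
  3·f(5) = -423
  f(5) = -141.

-141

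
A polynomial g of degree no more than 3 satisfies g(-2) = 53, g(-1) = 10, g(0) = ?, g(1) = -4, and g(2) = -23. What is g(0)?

-1

The 4 known points determine the degree-3 polynomial uniquely.
Write g(n) = an^3 + bn^2 + cn + d. Substituting each data point gives a linear system:
  -8a + 4b - 2c + d = 53
  -a + b - c + d = 10
  a + b + c + d = -4
  8a + 4b + 2c + d = -23
Solving the system yields a = -4, b = 4, c = -3, d = -1.
So g(n) = -4n^3 + 4n^2 - 3n - 1.
Then g(0) = -1.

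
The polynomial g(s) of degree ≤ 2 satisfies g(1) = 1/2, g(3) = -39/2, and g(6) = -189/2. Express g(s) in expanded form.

Write g(s) = as^2 + bs + c. Substituting each data point gives a linear system:
  a + b + c = 1/2
  9a + 3b + c = -39/2
  36a + 6b + c = -189/2
Solving the system yields a = -3, b = 2, c = 3/2.
So g(s) = -3s² + 2s + 3/2.
Check: g(3) = -39/2. ✓

g(s) = -3s^2 + 2s + 3/2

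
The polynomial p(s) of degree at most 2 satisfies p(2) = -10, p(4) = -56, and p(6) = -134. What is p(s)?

p(s) = -4s^2 + s + 4

Using the Lagrange interpolation formula with nodes 2, 4, 6:
  L_0(s) = (s - 4)(s - 6) / 8
  L_1(s) = (s - 2)(s - 6) / -4
  L_2(s) = (s - 2)(s - 4) / 8
Then p(s) = -10·L_0(s) - 56·L_1(s) - 134·L_2(s).
Expanding and collecting terms gives p(s) = -4s² + s + 4.
Check: p(6) = -134. ✓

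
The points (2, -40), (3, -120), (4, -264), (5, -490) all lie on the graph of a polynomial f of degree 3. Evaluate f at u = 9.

-2574

Forward differences of the values at u = 2, 3, 4, 5:
  f  : -40  -120  -264  -490
  Δ  : -80  -144  -226
  Δ^2: -64  -82
  Δ^3: -18
The third differences are constant, confirming degree 3.
Interpolating (Newton forward form) and evaluating at u = 9 gives f(9) = -2574.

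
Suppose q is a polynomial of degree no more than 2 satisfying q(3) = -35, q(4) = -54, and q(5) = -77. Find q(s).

Using the Lagrange interpolation formula with nodes 3, 4, 5:
  L_0(s) = (s - 4)(s - 5) / 2
  L_1(s) = (s - 3)(s - 5) / -1
  L_2(s) = (s - 3)(s - 4) / 2
Then q(s) = -35·L_0(s) - 54·L_1(s) - 77·L_2(s).
Expanding and collecting terms gives q(s) = -2s² - 5s - 2.
Check: q(5) = -77. ✓

q(s) = -2s^2 - 5s - 2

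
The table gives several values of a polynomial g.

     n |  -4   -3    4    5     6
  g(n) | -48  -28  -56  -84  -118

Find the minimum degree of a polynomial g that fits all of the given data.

2

Divided differences on the nodes -4, -3, 4, 5, 6:
  order 0: -48  -28  -56  -84  -118
  order 1: 20  -4  -28  -34
  order 2: -3  -3  -3
  order 3: 0  0
  order 4: 0
The order-2 divided differences are all -3 (nonzero) and every higher order vanishes, so the data lies on a polynomial of degree exactly 2.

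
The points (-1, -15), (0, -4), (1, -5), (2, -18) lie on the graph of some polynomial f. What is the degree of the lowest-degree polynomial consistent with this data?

Forward differences of the values at n = -1, 0, 1, 2:
  f  : -15  -4  -5  -18
  Δ  : 11  -1  -13
  Δ^2: -12  -12
  Δ^3: 0
The second differences are constant (-12) and nonzero, while all higher differences vanish, so the minimal degree is 2.

2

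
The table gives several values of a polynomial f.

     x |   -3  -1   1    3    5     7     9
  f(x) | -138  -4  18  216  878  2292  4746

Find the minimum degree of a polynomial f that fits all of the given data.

3

Forward differences of the values at x = -3, -1, 1, 3, 5, 7, 9:
  f  : -138  -4  18  216  878  2292  4746
  Δ  : 134  22  198  662  1414  2454
  Δ^2: -112  176  464  752  1040
  Δ^3: 288  288  288  288
  Δ^4: 0  0  0
  Δ^5: 0  0
  Δ^6: 0
The third differences are constant (288) and nonzero, while all higher differences vanish, so the minimal degree is 3.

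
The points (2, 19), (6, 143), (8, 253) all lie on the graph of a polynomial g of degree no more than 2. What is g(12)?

Write g(s) = as^2 + bs + c. Substituting each data point gives a linear system:
  4a + 2b + c = 19
  36a + 6b + c = 143
  64a + 8b + c = 253
Solving the system yields a = 4, b = -1, c = 5.
So g(s) = 4s^2 - s + 5.
Then g(12) = 569.

569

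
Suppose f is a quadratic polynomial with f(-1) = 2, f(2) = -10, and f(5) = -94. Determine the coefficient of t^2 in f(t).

-4

Write f(t) = at^2 + bt + c. Substituting each data point gives a linear system:
  a - b + c = 2
  4a + 2b + c = -10
  25a + 5b + c = -94
Solving the system yields a = -4, b = 0, c = 6.
So f(t) = -4t² + 6.
The leading coefficient is -4.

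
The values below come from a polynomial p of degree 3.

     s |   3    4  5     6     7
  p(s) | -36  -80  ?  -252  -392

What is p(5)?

The 4 known points determine the degree-3 polynomial uniquely.
Write p(s) = as^3 + bs^2 + cs + d. Substituting each data point gives a linear system:
  27a + 9b + 3c + d = -36
  64a + 16b + 4c + d = -80
  216a + 36b + 6c + d = -252
  343a + 49b + 7c + d = -392
Solving the system yields a = -1, b = -1, c = 0, d = 0.
So p(s) = -s^3 - s^2.
Then p(5) = -150.

-150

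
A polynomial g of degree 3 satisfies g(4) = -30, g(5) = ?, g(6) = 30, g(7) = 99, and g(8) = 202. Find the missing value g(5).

-11

On equispaced nodes a degree-3 polynomial has vanishing fourth forward difference, so
  g(4) - 4·g(5) + 6·g(6) - 4·g(7) + g(8) = 0.
Substituting the known values and solving for g(5):
  -4·g(5) = 44
  g(5) = -11.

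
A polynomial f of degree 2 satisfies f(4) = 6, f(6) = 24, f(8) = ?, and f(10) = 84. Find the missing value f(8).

50

On equispaced nodes a degree-2 polynomial has vanishing third forward difference, so
  - f(4) + 3·f(6) - 3·f(8) + f(10) = 0.
Substituting the known values and solving for f(8):
  -3·f(8) = -150
  f(8) = 50.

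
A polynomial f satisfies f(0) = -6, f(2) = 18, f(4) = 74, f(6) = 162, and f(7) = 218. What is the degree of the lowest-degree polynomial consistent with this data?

Divided differences on the nodes 0, 2, 4, 6, 7:
  order 0: -6  18  74  162  218
  order 1: 12  28  44  56
  order 2: 4  4  4
  order 3: 0  0
  order 4: 0
The order-2 divided differences are all 4 (nonzero) and every higher order vanishes, so the data lies on a polynomial of degree exactly 2.

2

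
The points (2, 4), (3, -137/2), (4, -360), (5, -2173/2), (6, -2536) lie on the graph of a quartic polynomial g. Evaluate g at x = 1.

3/2

Using the Lagrange interpolation formula with nodes 2, 3, 4, 5, 6:
  L_0(x) = (x - 3)(x - 4)(x - 5)(x - 6) / 24
  L_1(x) = (x - 2)(x - 4)(x - 5)(x - 6) / -6
  L_2(x) = (x - 2)(x - 3)(x - 5)(x - 6) / 4
  L_3(x) = (x - 2)(x - 3)(x - 4)(x - 6) / -6
  L_4(x) = (x - 2)(x - 3)(x - 4)(x - 5) / 24
Then g(x) = 4·L_0(x) - 137/2·L_1(x) - 360·L_2(x) - 2173/2·L_3(x) - 2536·L_4(x).
Expanding and collecting terms gives g(x) = -3x^4 + 6x^3 + (3/2)x^2 + x - 4.
Evaluating at x = 1: g(1) = 3/2.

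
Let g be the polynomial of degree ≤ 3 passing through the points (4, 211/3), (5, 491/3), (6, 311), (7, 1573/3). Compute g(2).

-7/3

Write g(s) = as^3 + bs^2 + cs + d. Substituting each data point gives a linear system:
  64a + 16b + 4c + d = 211/3
  125a + 25b + 5c + d = 491/3
  216a + 36b + 6c + d = 311
  343a + 49b + 7c + d = 1573/3
Solving the system yields a = 2, b = -3, c = -5/3, d = -3.
So g(s) = 2s^3 - 3s^2 - (5/3)s - 3.
Then g(2) = -7/3.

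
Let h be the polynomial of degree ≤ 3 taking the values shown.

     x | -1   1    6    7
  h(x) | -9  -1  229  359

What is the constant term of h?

Write h(x) = ax^3 + bx^2 + cx + d. Substituting each data point gives a linear system:
  -a + b - c + d = -9
  a + b + c + d = -1
  216a + 36b + 6c + d = 229
  343a + 49b + 7c + d = 359
Solving the system yields a = 1, b = 0, c = 3, d = -5.
So h(x) = x³ + 3x - 5.
The constant term is -5.

-5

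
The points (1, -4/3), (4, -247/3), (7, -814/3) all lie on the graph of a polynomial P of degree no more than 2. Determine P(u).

Write P(u) = au^2 + bu + c. Substituting each data point gives a linear system:
  a + b + c = -4/3
  16a + 4b + c = -247/3
  49a + 7b + c = -814/3
Solving the system yields a = -6, b = 3, c = 5/3.
So P(u) = -6u² + 3u + 5/3.
Check: P(1) = -4/3. ✓

P(u) = -6u^2 + 3u + 5/3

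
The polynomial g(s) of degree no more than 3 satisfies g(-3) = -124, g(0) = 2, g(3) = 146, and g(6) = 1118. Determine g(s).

Write g(s) = as^3 + bs^2 + cs + d. Substituting each data point gives a linear system:
  -27a + 9b - 3c + d = -124
  d = 2
  27a + 9b + 3c + d = 146
  216a + 36b + 6c + d = 1118
Solving the system yields a = 5, b = 1, c = 0, d = 2.
So g(s) = 5s³ + s² + 2.
Check: g(3) = 146. ✓

g(s) = 5s^3 + s^2 + 2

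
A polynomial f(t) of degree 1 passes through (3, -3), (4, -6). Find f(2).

Using the Lagrange interpolation formula with nodes 3, 4:
  L_0(t) = (t - 4) / -1
  L_1(t) = (t - 3) / 1
Then f(t) = -3·L_0(t) - 6·L_1(t).
Expanding and collecting terms gives f(t) = -3t + 6.
Evaluating at t = 2: f(2) = 0.

0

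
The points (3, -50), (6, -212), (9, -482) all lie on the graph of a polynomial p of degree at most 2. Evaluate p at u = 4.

Forward differences of the values at u = 3, 6, 9:
  p  : -50  -212  -482
  Δ  : -162  -270
  Δ^2: -108
The second differences are constant, confirming degree 2.
Interpolating (Newton forward form) and evaluating at u = 4 gives p(4) = -92.

-92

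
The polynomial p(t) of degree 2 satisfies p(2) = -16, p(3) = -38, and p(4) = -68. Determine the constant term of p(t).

Write p(t) = at^2 + bt + c. Substituting each data point gives a linear system:
  4a + 2b + c = -16
  9a + 3b + c = -38
  16a + 4b + c = -68
Solving the system yields a = -4, b = -2, c = 4.
So p(t) = -4t^2 - 2t + 4.
The constant term is 4.

4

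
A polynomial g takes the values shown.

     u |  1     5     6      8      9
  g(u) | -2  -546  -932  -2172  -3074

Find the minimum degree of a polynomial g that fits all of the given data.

Divided differences on the nodes 1, 5, 6, 8, 9:
  order 0: -2  -546  -932  -2172  -3074
  order 1: -136  -386  -620  -902
  order 2: -50  -78  -94
  order 3: -4  -4
  order 4: 0
The order-3 divided differences are all -4 (nonzero) and every higher order vanishes, so the data lies on a polynomial of degree exactly 3.

3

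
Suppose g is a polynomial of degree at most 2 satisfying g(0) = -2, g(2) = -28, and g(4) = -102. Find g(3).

-59

Write g(n) = an^2 + bn + c. Substituting each data point gives a linear system:
  c = -2
  4a + 2b + c = -28
  16a + 4b + c = -102
Solving the system yields a = -6, b = -1, c = -2.
So g(n) = -6n^2 - n - 2.
Then g(3) = -59.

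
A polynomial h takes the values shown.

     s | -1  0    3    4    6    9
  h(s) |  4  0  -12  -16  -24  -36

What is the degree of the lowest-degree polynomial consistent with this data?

1

Divided differences on the nodes -1, 0, 3, 4, 6, 9:
  order 0: 4  0  -12  -16  -24  -36
  order 1: -4  -4  -4  -4  -4
  order 2: 0  0  0  0
  order 3: 0  0  0
  order 4: 0  0
  order 5: 0
The order-1 divided differences are all -4 (nonzero) and every higher order vanishes, so the data lies on a polynomial of degree exactly 1.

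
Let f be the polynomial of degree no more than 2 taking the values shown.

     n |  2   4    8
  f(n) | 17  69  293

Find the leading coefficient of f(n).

Write f(n) = an^2 + bn + c. Substituting each data point gives a linear system:
  4a + 2b + c = 17
  16a + 4b + c = 69
  64a + 8b + c = 293
Solving the system yields a = 5, b = -4, c = 5.
So f(n) = 5n^2 - 4n + 5.
The leading coefficient is 5.

5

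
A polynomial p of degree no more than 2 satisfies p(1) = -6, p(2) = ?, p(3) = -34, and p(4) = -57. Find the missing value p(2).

-17

On equispaced nodes a degree-2 polynomial has vanishing third forward difference, so
  - p(1) + 3·p(2) - 3·p(3) + p(4) = 0.
Substituting the known values and solving for p(2):
  3·p(2) = -51
  p(2) = -17.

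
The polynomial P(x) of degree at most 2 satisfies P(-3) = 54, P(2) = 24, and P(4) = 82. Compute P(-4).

90

Write P(x) = ax^2 + bx + c. Substituting each data point gives a linear system:
  9a - 3b + c = 54
  4a + 2b + c = 24
  16a + 4b + c = 82
Solving the system yields a = 5, b = -1, c = 6.
So P(x) = 5x^2 - x + 6.
Then P(-4) = 90.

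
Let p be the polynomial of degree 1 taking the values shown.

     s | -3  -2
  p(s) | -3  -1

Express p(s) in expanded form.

p(s) = 2s + 3

Using the Lagrange interpolation formula with nodes -3, -2:
  L_0(s) = (s + 2) / -1
  L_1(s) = (s + 3) / 1
Then p(s) = -3·L_0(s) - 1·L_1(s).
Expanding and collecting terms gives p(s) = 2s + 3.
Check: p(-3) = -3. ✓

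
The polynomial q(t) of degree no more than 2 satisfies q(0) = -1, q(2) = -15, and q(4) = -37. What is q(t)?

q(t) = -t^2 - 5t - 1

Write q(t) = at^2 + bt + c. Substituting each data point gives a linear system:
  c = -1
  4a + 2b + c = -15
  16a + 4b + c = -37
Solving the system yields a = -1, b = -5, c = -1.
So q(t) = -t² - 5t - 1.
Check: q(4) = -37. ✓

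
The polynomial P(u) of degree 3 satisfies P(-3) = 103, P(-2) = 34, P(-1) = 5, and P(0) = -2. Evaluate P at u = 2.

-22

Using the Lagrange interpolation formula with nodes -3, -2, -1, 0:
  L_0(u) = (u + 2)(u + 1)u / -6
  L_1(u) = (u + 3)(u + 1)u / 2
  L_2(u) = (u + 3)(u + 2)u / -2
  L_3(u) = (u + 3)(u + 2)(u + 1) / 6
Then P(u) = 103·L_0(u) + 34·L_1(u) + 5·L_2(u) - 2·L_3(u).
Expanding and collecting terms gives P(u) = -3u³ + 2u² - 2u - 2.
Evaluating at u = 2: P(2) = -22.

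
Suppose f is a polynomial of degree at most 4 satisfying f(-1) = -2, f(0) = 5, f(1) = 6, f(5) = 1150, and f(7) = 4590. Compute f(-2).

9

Write f(u) = au^4 + bu^3 + cu^2 + du + e. Substituting each data point gives a linear system:
  a - b + c - d + e = -2
  e = 5
  a + b + c + d + e = 6
  625a + 125b + 25c + 5d + e = 1150
  2401a + 343b + 49c + 7d + e = 4590
Solving the system yields a = 2, b = 0, c = -5, d = 4, e = 5.
So f(u) = 2u^4 - 5u^2 + 4u + 5.
Then f(-2) = 9.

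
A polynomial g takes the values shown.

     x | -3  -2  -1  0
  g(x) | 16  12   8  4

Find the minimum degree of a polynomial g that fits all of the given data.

Forward differences of the values at x = -3, -2, -1, 0:
  g  : 16  12  8  4
  Δ  : -4  -4  -4
  Δ^2: 0  0
  Δ^3: 0
The first differences are constant (-4) and nonzero, while all higher differences vanish, so the minimal degree is 1.

1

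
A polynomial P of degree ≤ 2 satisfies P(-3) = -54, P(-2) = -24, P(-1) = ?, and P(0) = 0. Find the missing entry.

-6

On equispaced nodes a degree-2 polynomial has vanishing third forward difference, so
  - P(-3) + 3·P(-2) - 3·P(-1) + P(0) = 0.
Substituting the known values and solving for P(-1):
  -3·P(-1) = 18
  P(-1) = -6.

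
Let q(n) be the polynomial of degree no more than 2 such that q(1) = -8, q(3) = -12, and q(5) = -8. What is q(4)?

Using the Lagrange interpolation formula with nodes 1, 3, 5:
  L_0(n) = (n - 3)(n - 5) / 8
  L_1(n) = (n - 1)(n - 5) / -4
  L_2(n) = (n - 1)(n - 3) / 8
Then q(n) = -8·L_0(n) - 12·L_1(n) - 8·L_2(n).
Expanding and collecting terms gives q(n) = n² - 6n - 3.
Evaluating at n = 4: q(4) = -11.

-11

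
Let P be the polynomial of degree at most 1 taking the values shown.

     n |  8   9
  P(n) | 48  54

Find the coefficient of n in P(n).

Write P(n) = an + b. Substituting each data point gives a linear system:
  8a + b = 48
  9a + b = 54
Solving the system yields a = 6, b = 0.
So P(n) = 6n.
The leading coefficient is 6.

6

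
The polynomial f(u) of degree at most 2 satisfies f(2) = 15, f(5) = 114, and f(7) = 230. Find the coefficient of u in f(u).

-2

Write f(u) = au^2 + bu + c. Substituting each data point gives a linear system:
  4a + 2b + c = 15
  25a + 5b + c = 114
  49a + 7b + c = 230
Solving the system yields a = 5, b = -2, c = -1.
So f(u) = 5u^2 - 2u - 1.
The coefficient of u is -2.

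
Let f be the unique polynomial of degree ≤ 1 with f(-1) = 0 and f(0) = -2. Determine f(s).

f(s) = -2s - 2

Write f(s) = as + b. Substituting each data point gives a linear system:
  -a + b = 0
  b = -2
Solving the system yields a = -2, b = -2.
So f(s) = -2s - 2.
Check: f(-1) = 0. ✓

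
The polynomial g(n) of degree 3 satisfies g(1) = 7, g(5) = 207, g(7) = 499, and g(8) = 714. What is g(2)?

Using the Lagrange interpolation formula with nodes 1, 5, 7, 8:
  L_0(n) = (n - 5)(n - 7)(n - 8) / -168
  L_1(n) = (n - 1)(n - 7)(n - 8) / 24
  L_2(n) = (n - 1)(n - 5)(n - 8) / -12
  L_3(n) = (n - 1)(n - 5)(n - 7) / 21
Then g(n) = 7·L_0(n) + 207·L_1(n) + 499·L_2(n) + 714·L_3(n).
Expanding and collecting terms gives g(n) = n^3 + 3n^2 + n + 2.
Evaluating at n = 2: g(2) = 24.

24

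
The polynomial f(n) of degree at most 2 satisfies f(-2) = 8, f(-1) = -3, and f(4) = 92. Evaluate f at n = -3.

29

Using the Lagrange interpolation formula with nodes -2, -1, 4:
  L_0(n) = (n + 1)(n - 4) / 6
  L_1(n) = (n + 2)(n - 4) / -5
  L_2(n) = (n + 2)(n + 1) / 30
Then f(n) = 8·L_0(n) - 3·L_1(n) + 92·L_2(n).
Expanding and collecting terms gives f(n) = 5n² + 4n - 4.
Evaluating at n = -3: f(-3) = 29.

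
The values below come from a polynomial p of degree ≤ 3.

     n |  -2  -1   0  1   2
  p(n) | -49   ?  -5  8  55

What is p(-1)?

On equispaced nodes a degree-3 polynomial has vanishing fourth forward difference, so
  p(-2) - 4·p(-1) + 6·p(0) - 4·p(1) + p(2) = 0.
Substituting the known values and solving for p(-1):
  -4·p(-1) = 56
  p(-1) = -14.

-14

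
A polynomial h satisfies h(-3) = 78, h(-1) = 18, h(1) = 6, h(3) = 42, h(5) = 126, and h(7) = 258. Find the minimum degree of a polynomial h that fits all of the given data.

2

Forward differences of the values at x = -3, -1, 1, 3, 5, 7:
  h  : 78  18  6  42  126  258
  Δ  : -60  -12  36  84  132
  Δ^2: 48  48  48  48
  Δ^3: 0  0  0
  Δ^4: 0  0
  Δ^5: 0
The second differences are constant (48) and nonzero, while all higher differences vanish, so the minimal degree is 2.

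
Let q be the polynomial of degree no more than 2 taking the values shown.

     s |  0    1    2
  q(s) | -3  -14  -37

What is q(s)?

q(s) = -6s^2 - 5s - 3

Using the Lagrange interpolation formula with nodes 0, 1, 2:
  L_0(s) = (s - 1)(s - 2) / 2
  L_1(s) = s(s - 2) / -1
  L_2(s) = s(s - 1) / 2
Then q(s) = -3·L_0(s) - 14·L_1(s) - 37·L_2(s).
Expanding and collecting terms gives q(s) = -6s² - 5s - 3.
Check: q(1) = -14. ✓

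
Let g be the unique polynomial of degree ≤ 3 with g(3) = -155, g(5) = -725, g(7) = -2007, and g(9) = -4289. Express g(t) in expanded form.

Write g(t) = at^3 + bt^2 + ct + d. Substituting each data point gives a linear system:
  27a + 9b + 3c + d = -155
  125a + 25b + 5c + d = -725
  343a + 49b + 7c + d = -2007
  729a + 81b + 9c + d = -4289
Solving the system yields a = -6, b = 1, c = 1, d = -5.
So g(t) = -6t³ + t² + t - 5.
Check: g(3) = -155. ✓

g(t) = -6t^3 + t^2 + t - 5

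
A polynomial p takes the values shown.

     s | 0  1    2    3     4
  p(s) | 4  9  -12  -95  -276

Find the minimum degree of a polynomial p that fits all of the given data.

3

Forward differences of the values at s = 0, 1, 2, 3, 4:
  p  : 4  9  -12  -95  -276
  Δ  : 5  -21  -83  -181
  Δ^2: -26  -62  -98
  Δ^3: -36  -36
  Δ^4: 0
The third differences are constant (-36) and nonzero, while all higher differences vanish, so the minimal degree is 3.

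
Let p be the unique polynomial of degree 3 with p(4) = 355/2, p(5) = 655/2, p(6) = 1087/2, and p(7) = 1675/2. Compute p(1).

7/2

Write p(x) = ax^3 + bx^2 + cx + d. Substituting each data point gives a linear system:
  64a + 16b + 4c + d = 355/2
  125a + 25b + 5c + d = 655/2
  216a + 36b + 6c + d = 1087/2
  343a + 49b + 7c + d = 1675/2
Solving the system yields a = 2, b = 3, c = 1, d = -5/2.
So p(x) = 2x^3 + 3x^2 + x - 5/2.
Then p(1) = 7/2.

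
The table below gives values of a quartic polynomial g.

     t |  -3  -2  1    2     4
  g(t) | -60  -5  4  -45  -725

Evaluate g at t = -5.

-752

Using the Lagrange interpolation formula with nodes -3, -2, 1, 2, 4:
  L_0(t) = (t + 2)(t - 1)(t - 2)(t - 4) / 140
  L_1(t) = (t + 3)(t - 1)(t - 2)(t - 4) / -72
  L_2(t) = (t + 3)(t + 2)(t - 2)(t - 4) / 36
  L_3(t) = (t + 3)(t + 2)(t - 1)(t - 4) / -40
  L_4(t) = (t + 3)(t + 2)(t - 1)(t - 2) / 252
Then g(t) = -60·L_0(t) - 5·L_1(t) + 4·L_2(t) - 45·L_3(t) - 725·L_4(t).
Expanding and collecting terms gives g(t) = -2t^4 - 4t^3 + t^2 + 6t + 3.
Evaluating at t = -5: g(-5) = -752.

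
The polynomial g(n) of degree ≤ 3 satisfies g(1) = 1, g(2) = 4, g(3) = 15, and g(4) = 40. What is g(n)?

g(n) = n^3 - 2n^2 + 2n

Using the Lagrange interpolation formula with nodes 1, 2, 3, 4:
  L_0(n) = (n - 2)(n - 3)(n - 4) / -6
  L_1(n) = (n - 1)(n - 3)(n - 4) / 2
  L_2(n) = (n - 1)(n - 2)(n - 4) / -2
  L_3(n) = (n - 1)(n - 2)(n - 3) / 6
Then g(n) = 1·L_0(n) + 4·L_1(n) + 15·L_2(n) + 40·L_3(n).
Expanding and collecting terms gives g(n) = n³ - 2n² + 2n.
Check: g(3) = 15. ✓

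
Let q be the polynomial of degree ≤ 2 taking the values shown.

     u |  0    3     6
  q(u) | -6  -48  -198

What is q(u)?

Using the Lagrange interpolation formula with nodes 0, 3, 6:
  L_0(u) = (u - 3)(u - 6) / 18
  L_1(u) = u(u - 6) / -9
  L_2(u) = u(u - 3) / 18
Then q(u) = -6·L_0(u) - 48·L_1(u) - 198·L_2(u).
Expanding and collecting terms gives q(u) = -6u² + 4u - 6.
Check: q(0) = -6. ✓

q(u) = -6u^2 + 4u - 6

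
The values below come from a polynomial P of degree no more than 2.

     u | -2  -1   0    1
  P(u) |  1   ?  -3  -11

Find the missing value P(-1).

The 3 known points determine the degree-2 polynomial uniquely.
Write P(u) = au^2 + bu + c. Substituting each data point gives a linear system:
  4a - 2b + c = 1
  c = -3
  a + b + c = -11
Solving the system yields a = -2, b = -6, c = -3.
So P(u) = -2u^2 - 6u - 3.
Then P(-1) = 1.

1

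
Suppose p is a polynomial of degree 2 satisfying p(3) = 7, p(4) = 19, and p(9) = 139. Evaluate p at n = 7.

Using the Lagrange interpolation formula with nodes 3, 4, 9:
  L_0(n) = (n - 4)(n - 9) / 6
  L_1(n) = (n - 3)(n - 9) / -5
  L_2(n) = (n - 3)(n - 4) / 30
Then p(n) = 7·L_0(n) + 19·L_1(n) + 139·L_2(n).
Expanding and collecting terms gives p(n) = 2n^2 - 2n - 5.
Evaluating at n = 7: p(7) = 79.

79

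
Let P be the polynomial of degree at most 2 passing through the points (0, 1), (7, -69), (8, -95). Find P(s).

Write P(s) = as^2 + bs + c. Substituting each data point gives a linear system:
  c = 1
  49a + 7b + c = -69
  64a + 8b + c = -95
Solving the system yields a = -2, b = 4, c = 1.
So P(s) = -2s² + 4s + 1.
Check: P(8) = -95. ✓

P(s) = -2s^2 + 4s + 1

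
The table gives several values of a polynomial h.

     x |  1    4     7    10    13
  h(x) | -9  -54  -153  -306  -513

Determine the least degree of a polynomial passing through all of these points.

2

Forward differences of the values at x = 1, 4, 7, 10, 13:
  h  : -9  -54  -153  -306  -513
  Δ  : -45  -99  -153  -207
  Δ^2: -54  -54  -54
  Δ^3: 0  0
  Δ^4: 0
The second differences are constant (-54) and nonzero, while all higher differences vanish, so the minimal degree is 2.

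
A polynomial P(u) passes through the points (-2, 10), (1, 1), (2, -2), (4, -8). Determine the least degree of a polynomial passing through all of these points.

Divided differences on the nodes -2, 1, 2, 4:
  order 0: 10  1  -2  -8
  order 1: -3  -3  -3
  order 2: 0  0
  order 3: 0
The order-1 divided differences are all -3 (nonzero) and every higher order vanishes, so the data lies on a polynomial of degree exactly 1.

1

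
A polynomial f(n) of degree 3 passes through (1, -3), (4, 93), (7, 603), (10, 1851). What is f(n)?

Write f(n) = an^3 + bn^2 + cn + d. Substituting each data point gives a linear system:
  a + b + c + d = -3
  64a + 16b + 4c + d = 93
  343a + 49b + 7c + d = 603
  1000a + 100b + 10c + d = 1851
Solving the system yields a = 2, b = -1, c = -5, d = 1.
So f(n) = 2n³ - n² - 5n + 1.
Check: f(4) = 93. ✓

f(n) = 2n^3 - n^2 - 5n + 1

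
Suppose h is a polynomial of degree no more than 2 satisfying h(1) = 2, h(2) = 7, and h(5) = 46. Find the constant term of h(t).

1

Write h(t) = at^2 + bt + c. Substituting each data point gives a linear system:
  a + b + c = 2
  4a + 2b + c = 7
  25a + 5b + c = 46
Solving the system yields a = 2, b = -1, c = 1.
So h(t) = 2t² - t + 1.
The constant term is 1.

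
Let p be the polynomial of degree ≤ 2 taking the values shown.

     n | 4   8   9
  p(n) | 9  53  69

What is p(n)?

p(n) = n^2 - n - 3

Write p(n) = an^2 + bn + c. Substituting each data point gives a linear system:
  16a + 4b + c = 9
  64a + 8b + c = 53
  81a + 9b + c = 69
Solving the system yields a = 1, b = -1, c = -3.
So p(n) = n^2 - n - 3.
Check: p(9) = 69. ✓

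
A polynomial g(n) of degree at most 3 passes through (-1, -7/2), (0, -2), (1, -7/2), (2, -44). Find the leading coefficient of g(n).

Write g(n) = an^3 + bn^2 + cn + d. Substituting each data point gives a linear system:
  -a + b - c + d = -7/2
  d = -2
  a + b + c + d = -7/2
  8a + 4b + 2c + d = -44
Solving the system yields a = -6, b = -3/2, c = 6, d = -2.
So g(n) = -6n^3 - (3/2)n^2 + 6n - 2.
The leading coefficient is -6.

-6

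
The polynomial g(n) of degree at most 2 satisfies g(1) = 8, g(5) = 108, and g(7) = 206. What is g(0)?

3

Using the Lagrange interpolation formula with nodes 1, 5, 7:
  L_0(n) = (n - 5)(n - 7) / 24
  L_1(n) = (n - 1)(n - 7) / -8
  L_2(n) = (n - 1)(n - 5) / 12
Then g(n) = 8·L_0(n) + 108·L_1(n) + 206·L_2(n).
Expanding and collecting terms gives g(n) = 4n^2 + n + 3.
Evaluating at n = 0: g(0) = 3.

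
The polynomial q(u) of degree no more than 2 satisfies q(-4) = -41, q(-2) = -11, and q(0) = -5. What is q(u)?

Write q(u) = au^2 + bu + c. Substituting each data point gives a linear system:
  16a - 4b + c = -41
  4a - 2b + c = -11
  c = -5
Solving the system yields a = -3, b = -3, c = -5.
So q(u) = -3u^2 - 3u - 5.
Check: q(0) = -5. ✓

q(u) = -3u^2 - 3u - 5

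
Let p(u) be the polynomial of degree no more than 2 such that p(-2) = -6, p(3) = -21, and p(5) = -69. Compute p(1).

Write p(u) = au^2 + bu + c. Substituting each data point gives a linear system:
  4a - 2b + c = -6
  9a + 3b + c = -21
  25a + 5b + c = -69
Solving the system yields a = -3, b = 0, c = 6.
So p(u) = -3u² + 6.
Then p(1) = 3.

3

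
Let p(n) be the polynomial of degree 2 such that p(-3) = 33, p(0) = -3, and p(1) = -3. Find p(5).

57

Using the Lagrange interpolation formula with nodes -3, 0, 1:
  L_0(n) = n(n - 1) / 12
  L_1(n) = (n + 3)(n - 1) / -3
  L_2(n) = (n + 3)n / 4
Then p(n) = 33·L_0(n) - 3·L_1(n) - 3·L_2(n).
Expanding and collecting terms gives p(n) = 3n^2 - 3n - 3.
Evaluating at n = 5: p(5) = 57.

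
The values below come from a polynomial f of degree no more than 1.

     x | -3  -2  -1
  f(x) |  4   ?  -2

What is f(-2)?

On equispaced nodes a degree-1 polynomial has vanishing second forward difference, so
  f(-3) - 2·f(-2) + f(-1) = 0.
Substituting the known values and solving for f(-2):
  -2·f(-2) = -2
  f(-2) = 1.

1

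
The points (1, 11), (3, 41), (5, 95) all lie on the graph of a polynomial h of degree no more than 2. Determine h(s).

h(s) = 3s^2 + 3s + 5

Write h(s) = as^2 + bs + c. Substituting each data point gives a linear system:
  a + b + c = 11
  9a + 3b + c = 41
  25a + 5b + c = 95
Solving the system yields a = 3, b = 3, c = 5.
So h(s) = 3s^2 + 3s + 5.
Check: h(5) = 95. ✓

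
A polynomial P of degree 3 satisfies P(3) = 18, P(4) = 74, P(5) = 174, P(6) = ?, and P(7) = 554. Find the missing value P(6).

330

The 4 known points determine the degree-3 polynomial uniquely.
Write P(u) = au^3 + bu^2 + cu + d. Substituting each data point gives a linear system:
  27a + 9b + 3c + d = 18
  64a + 16b + 4c + d = 74
  125a + 25b + 5c + d = 174
  343a + 49b + 7c + d = 554
Solving the system yields a = 2, b = -2, c = -4, d = -6.
So P(u) = 2u^3 - 2u^2 - 4u - 6.
Then P(6) = 330.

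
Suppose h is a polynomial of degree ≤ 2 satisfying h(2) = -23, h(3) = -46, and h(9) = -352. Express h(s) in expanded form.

h(s) = -4s^2 - 3s - 1

Write h(s) = as^2 + bs + c. Substituting each data point gives a linear system:
  4a + 2b + c = -23
  9a + 3b + c = -46
  81a + 9b + c = -352
Solving the system yields a = -4, b = -3, c = -1.
So h(s) = -4s² - 3s - 1.
Check: h(9) = -352. ✓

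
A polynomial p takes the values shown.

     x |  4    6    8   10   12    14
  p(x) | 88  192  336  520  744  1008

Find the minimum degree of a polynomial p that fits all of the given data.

2

Forward differences of the values at x = 4, 6, 8, 10, 12, 14:
  p  : 88  192  336  520  744  1008
  Δ  : 104  144  184  224  264
  Δ^2: 40  40  40  40
  Δ^3: 0  0  0
  Δ^4: 0  0
  Δ^5: 0
The second differences are constant (40) and nonzero, while all higher differences vanish, so the minimal degree is 2.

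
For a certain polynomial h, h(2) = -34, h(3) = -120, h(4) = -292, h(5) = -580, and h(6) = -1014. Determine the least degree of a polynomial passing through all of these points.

3

Forward differences of the values at s = 2, 3, 4, 5, 6:
  h  : -34  -120  -292  -580  -1014
  Δ  : -86  -172  -288  -434
  Δ^2: -86  -116  -146
  Δ^3: -30  -30
  Δ^4: 0
The third differences are constant (-30) and nonzero, while all higher differences vanish, so the minimal degree is 3.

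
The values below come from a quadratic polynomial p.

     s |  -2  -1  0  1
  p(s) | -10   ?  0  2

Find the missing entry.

-4

On equispaced nodes a degree-2 polynomial has vanishing third forward difference, so
  - p(-2) + 3·p(-1) - 3·p(0) + p(1) = 0.
Substituting the known values and solving for p(-1):
  3·p(-1) = -12
  p(-1) = -4.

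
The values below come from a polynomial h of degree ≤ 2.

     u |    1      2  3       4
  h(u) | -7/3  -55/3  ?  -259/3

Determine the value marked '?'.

The 3 known points determine the degree-2 polynomial uniquely.
Write h(u) = au^2 + bu + c. Substituting each data point gives a linear system:
  a + b + c = -7/3
  4a + 2b + c = -55/3
  16a + 4b + c = -259/3
Solving the system yields a = -6, b = 2, c = 5/3.
So h(u) = -6u² + 2u + 5/3.
Then h(3) = -139/3.

-139/3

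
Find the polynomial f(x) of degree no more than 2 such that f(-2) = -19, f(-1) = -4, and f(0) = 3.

f(x) = -4x^2 + 3x + 3

Using the Lagrange interpolation formula with nodes -2, -1, 0:
  L_0(x) = (x + 1)x / 2
  L_1(x) = (x + 2)x / -1
  L_2(x) = (x + 2)(x + 1) / 2
Then f(x) = -19·L_0(x) - 4·L_1(x) + 3·L_2(x).
Expanding and collecting terms gives f(x) = -4x² + 3x + 3.
Check: f(-1) = -4. ✓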